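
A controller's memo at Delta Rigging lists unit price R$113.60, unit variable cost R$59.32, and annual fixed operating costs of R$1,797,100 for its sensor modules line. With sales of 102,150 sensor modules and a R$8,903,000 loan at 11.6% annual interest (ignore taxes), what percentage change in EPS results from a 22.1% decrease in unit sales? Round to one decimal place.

-45.1%

Contribution at this volume is 102,150 × R$54.28 = R$5,544,702.00.
Operating income = contribution − fixed costs = R$5,544,702.00 − R$1,797,100 = R$3,747,602.00.
After interest of R$1,032,748.00, pre-tax earnings = R$2,714,854.00.
DCL = total CM / (EBIT − I) = R$5,544,702.00 / R$2,714,854.00 = 2.0424.
%ΔEPS = DCL × %ΔSales = 2.0424 × -22.1% = -45.1%.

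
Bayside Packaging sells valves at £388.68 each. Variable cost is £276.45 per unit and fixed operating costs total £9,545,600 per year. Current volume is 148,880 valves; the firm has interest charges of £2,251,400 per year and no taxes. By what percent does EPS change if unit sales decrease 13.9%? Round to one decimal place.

-47.3%

Contribution at this volume is 148,880 × £112.23 = £16,708,802.40.
Subtracting fixed costs: EBIT = £16,708,802.40 − £9,545,600 = £7,163,202.40.
Interest = £2,251,400.00, so EBIT − I = £4,911,802.40.
DCL = total CM / (EBIT − I) = £16,708,802.40 / £4,911,802.40 = 3.4018.
%ΔEPS = DCL × %ΔSales = 3.4018 × -13.9% = -47.3%.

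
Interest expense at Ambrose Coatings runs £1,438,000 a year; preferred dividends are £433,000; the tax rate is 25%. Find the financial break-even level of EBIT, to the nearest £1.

Grossing the preferred dividend up to pre-tax terms: £433,000 / (1 − 0.25) = £577,333.33.
Financial break-even EBIT = interest + D_p ÷ (1 − t) = £1,438,000 + £577,333.33 = £2,015,333.33.

£2,015,333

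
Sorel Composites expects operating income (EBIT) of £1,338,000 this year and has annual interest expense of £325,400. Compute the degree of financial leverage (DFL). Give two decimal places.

1.32

Interest = £325,400.00.
DFL = EBIT ÷ (EBIT − I) = £1,338,000 ÷ (£1,338,000 − £325,400.00) = £1,338,000 ÷ £1,012,600.00 = 1.3214.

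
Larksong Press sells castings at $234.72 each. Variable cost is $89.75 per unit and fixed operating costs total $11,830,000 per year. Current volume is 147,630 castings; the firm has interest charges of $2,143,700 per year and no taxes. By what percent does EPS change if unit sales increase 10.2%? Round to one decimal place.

Contribution at this volume is 147,630 × $144.97 = $21,401,921.10.
Subtracting fixed costs: EBIT = $21,401,921.10 − $11,830,000 = $9,571,921.10.
After interest of $2,143,700.00, pre-tax earnings = $7,428,221.10.
Degree of combined leverage = contribution ÷ (EBIT − I) = $21,401,921.10 ÷ $7,428,221.10 = 2.8812.
%ΔEPS = DCL × %ΔSales = 2.8812 × +10.2% = +29.4%.

+29.4%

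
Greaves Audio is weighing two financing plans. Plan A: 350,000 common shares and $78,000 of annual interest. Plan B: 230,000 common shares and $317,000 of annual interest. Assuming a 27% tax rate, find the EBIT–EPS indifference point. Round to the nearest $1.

At indifference, (EBIT − 78,000)(1 − t)/350,000 = (EBIT − 317,000)(1 − t)/230,000.
Cancelling (1 − t) and cross-multiplying: 230,000·(EBIT − 78,000) = 350,000·(EBIT − 317,000).
EBIT × (350,000 − 230,000) = 317,000 × 350,000 − 78,000 × 230,000 = 93,010,000,000, so EBIT = 93,010,000,000 ÷ 120,000 = 775,083.33.

$775,083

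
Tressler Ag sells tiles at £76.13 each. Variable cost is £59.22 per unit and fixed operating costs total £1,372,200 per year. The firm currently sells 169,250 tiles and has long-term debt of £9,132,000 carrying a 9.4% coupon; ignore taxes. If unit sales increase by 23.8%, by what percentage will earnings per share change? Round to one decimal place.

Contribution at this volume is 169,250 × £16.91 = £2,862,017.50.
Subtracting fixed costs: EBIT = £2,862,017.50 − £1,372,200 = £1,489,817.50.
After interest of £858,408.00, pre-tax earnings = £631,409.50.
Degree of combined leverage = contribution ÷ (EBIT − I) = £2,862,017.50 ÷ £631,409.50 = 4.5327.
%ΔEPS = DCL × %ΔSales = 4.5327 × +23.8% = +107.9%.

+107.9%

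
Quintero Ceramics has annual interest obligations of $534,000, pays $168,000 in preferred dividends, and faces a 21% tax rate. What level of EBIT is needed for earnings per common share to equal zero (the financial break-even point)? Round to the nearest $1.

Preferred dividends are paid after tax, so their pre-tax equivalent is $168,000 ÷ (1 − 0.21) = $212,658.23.
Financial break-even EBIT = interest + D_p ÷ (1 − t) = $534,000 + $212,658.23 = $746,658.23.

$746,658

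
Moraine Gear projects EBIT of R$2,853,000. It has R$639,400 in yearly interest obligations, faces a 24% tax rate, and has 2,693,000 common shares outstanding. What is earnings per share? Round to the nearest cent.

R$0.62

Interest = R$639,400.00, so EBT = R$2,853,000 − R$639,400.00 = R$2,213,600.00.
After tax at 24%: net income = R$2,213,600.00 × 0.76 = R$1,682,336.00.
Per share: R$1,682,336.00 / 2,693,000 shares = R$0.62.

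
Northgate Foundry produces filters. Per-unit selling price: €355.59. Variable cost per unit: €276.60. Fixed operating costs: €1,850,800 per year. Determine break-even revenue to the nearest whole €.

€8,331,763

Contribution margin per unit = €355.59 − €276.60 = €78.99, a CM ratio of €78.99 ÷ €355.59 = 0.2221.
Break-even revenue = fixed costs × price ÷ CM = €1,850,800 × €355.59 ÷ €78.99 = €8,331,763.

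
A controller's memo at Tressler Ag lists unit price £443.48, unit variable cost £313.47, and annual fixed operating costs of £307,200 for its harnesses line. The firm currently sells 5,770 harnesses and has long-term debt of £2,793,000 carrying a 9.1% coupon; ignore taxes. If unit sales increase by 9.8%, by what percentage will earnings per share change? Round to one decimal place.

+38.9%

Contribution at this volume is 5,770 × £130.01 = £750,157.70.
EBIT = £750,157.70 − £307,200 = £442,957.70.
After interest of £254,163.00, pre-tax earnings = £188,794.70.
Degree of combined leverage = contribution ÷ (EBIT − I) = £750,157.70 ÷ £188,794.70 = 3.9734.
EPS therefore changes by 3.9734 × (+9.8%) = +38.9%.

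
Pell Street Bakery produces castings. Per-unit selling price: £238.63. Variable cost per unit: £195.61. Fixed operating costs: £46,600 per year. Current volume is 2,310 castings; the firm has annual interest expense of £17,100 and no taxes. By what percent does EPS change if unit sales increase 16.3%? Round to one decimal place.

+45.4%

Total contribution margin = 2,310 × £43.02 = £99,376.20.
EBIT = £99,376.20 − £46,600 = £52,776.20.
Interest = £17,100.00, so EBIT − I = £35,676.20.
Degree of combined leverage = contribution ÷ (EBIT − I) = £99,376.20 ÷ £35,676.20 = 2.7855.
%ΔEPS = DCL × %ΔSales = 2.7855 × +16.3% = +45.4%.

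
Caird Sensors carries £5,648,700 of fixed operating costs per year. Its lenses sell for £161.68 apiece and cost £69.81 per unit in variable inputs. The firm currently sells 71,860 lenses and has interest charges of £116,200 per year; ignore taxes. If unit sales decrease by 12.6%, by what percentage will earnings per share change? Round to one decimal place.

Contribution at this volume is 71,860 × £91.87 = £6,601,778.20.
Subtracting fixed costs: EBIT = £6,601,778.20 − £5,648,700 = £953,078.20.
After interest of £116,200.00, pre-tax earnings = £836,878.20.
Degree of combined leverage = contribution ÷ (EBIT − I) = £6,601,778.20 ÷ £836,878.20 = 7.8886.
%ΔEPS = DCL × %ΔSales = 7.8886 × -12.6% = -99.4%.

-99.4%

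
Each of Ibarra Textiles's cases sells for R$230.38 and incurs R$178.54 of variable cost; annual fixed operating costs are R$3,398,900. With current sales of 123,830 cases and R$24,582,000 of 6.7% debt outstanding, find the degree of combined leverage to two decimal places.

Contribution at this volume is 123,830 × R$51.84 = R$6,419,347.20.
EBIT = R$6,419,347.20 − R$3,398,900 = R$3,020,447.20. Interest = R$1,646,994.00, so EBIT − I = R$1,373,453.20.
DCL = contribution ÷ (EBIT − I) = R$6,419,347.20 ÷ R$1,373,453.20 = 4.6739.

4.67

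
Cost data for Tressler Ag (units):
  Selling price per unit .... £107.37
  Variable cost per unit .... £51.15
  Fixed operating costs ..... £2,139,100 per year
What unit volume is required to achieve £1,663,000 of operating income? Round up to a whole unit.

Unit CM = price − variable cost = £107.37 − £51.15 = £56.22.
Units = (FC + target) / CM = (£2,139,100 + £1,663,000) / £56.22 = 67,628.96, so 67,629 units.

67,629 units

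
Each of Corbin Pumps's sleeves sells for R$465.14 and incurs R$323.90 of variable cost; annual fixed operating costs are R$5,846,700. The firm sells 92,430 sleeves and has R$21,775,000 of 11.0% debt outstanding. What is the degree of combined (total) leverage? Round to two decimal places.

Contribution at this volume is 92,430 × R$141.24 = R$13,054,813.20.
Subtracting fixed costs: EBIT = R$13,054,813.20 − R$5,846,700 = R$7,208,113.20. Interest = R$2,395,250.00.
DOL = R$13,054,813.20 ÷ R$7,208,113.20 = 1.8111; DFL = R$7,208,113.20 ÷ R$4,812,863.20 = 1.4977.
Combined leverage = 1.8111 × 1.4977 = 2.7125.

2.71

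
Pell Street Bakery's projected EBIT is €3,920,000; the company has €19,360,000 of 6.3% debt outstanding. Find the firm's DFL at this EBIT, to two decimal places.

1.45

Interest = €1,219,680.00.
Degree of financial leverage = EBIT / (EBIT − interest) = €3,920,000 / €2,700,320.00 = 1.4517.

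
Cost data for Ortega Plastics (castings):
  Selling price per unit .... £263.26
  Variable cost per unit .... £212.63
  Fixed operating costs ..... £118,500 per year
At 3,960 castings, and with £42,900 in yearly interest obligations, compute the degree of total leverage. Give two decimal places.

Total contribution margin = 3,960 × £50.63 = £200,494.80.
Subtracting fixed costs: EBIT = £200,494.80 − £118,500 = £81,994.80. Interest = £42,900.00.
DOL = £200,494.80 ÷ £81,994.80 = 2.4452; DFL = £81,994.80 ÷ £39,094.80 = 2.0973.
Combined leverage = 2.4452 × 2.0973 = 5.1283.

5.13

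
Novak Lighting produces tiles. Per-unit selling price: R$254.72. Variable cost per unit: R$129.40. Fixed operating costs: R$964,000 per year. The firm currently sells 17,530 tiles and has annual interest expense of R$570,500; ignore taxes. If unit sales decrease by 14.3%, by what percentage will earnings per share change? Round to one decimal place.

At 17,530 units, contribution = 17,530 × R$125.32 = R$2,196,859.60.
Operating income = contribution − fixed costs = R$2,196,859.60 − R$964,000 = R$1,232,859.60.
After interest of R$570,500.00, pre-tax earnings = R$662,359.60.
Degree of combined leverage = contribution ÷ (EBIT − I) = R$2,196,859.60 ÷ R$662,359.60 = 3.3167.
%ΔEPS = DCL × %ΔSales = 3.3167 × -14.3% = -47.4%.

-47.4%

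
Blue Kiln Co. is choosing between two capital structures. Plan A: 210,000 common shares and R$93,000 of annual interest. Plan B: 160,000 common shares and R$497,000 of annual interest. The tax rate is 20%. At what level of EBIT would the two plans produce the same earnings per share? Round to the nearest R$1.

R$1,789,800

Set EPS_A = EPS_B: (EBIT − R$93,000)(1 − 0.20) ÷ 210,000 = (EBIT − R$497,000)(1 − 0.20) ÷ 160,000.
Cancelling (1 − t) and cross-multiplying: 160,000·(EBIT − 93,000) = 210,000·(EBIT − 497,000).
EBIT × (210,000 − 160,000) = 497,000 × 210,000 − 93,000 × 160,000 = 89,490,000,000, so EBIT = 89,490,000,000 ÷ 50,000 = 1,789,800.00.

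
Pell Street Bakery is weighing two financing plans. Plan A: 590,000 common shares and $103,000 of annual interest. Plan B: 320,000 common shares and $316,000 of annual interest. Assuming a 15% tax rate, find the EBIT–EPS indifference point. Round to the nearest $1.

$568,444

Set EPS_A = EPS_B: (EBIT − $103,000)(1 − 0.15) ÷ 590,000 = (EBIT − $316,000)(1 − 0.15) ÷ 320,000.
Cancelling (1 − t) and cross-multiplying: 320,000·(EBIT − 103,000) = 590,000·(EBIT − 316,000).
EBIT × (590,000 − 320,000) = 316,000 × 590,000 − 103,000 × 320,000 = 153,480,000,000, so EBIT = 153,480,000,000 ÷ 270,000 = 568,444.44.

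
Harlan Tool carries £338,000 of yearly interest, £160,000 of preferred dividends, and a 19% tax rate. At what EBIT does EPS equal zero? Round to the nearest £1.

Grossing the preferred dividend up to pre-tax terms: £160,000 / (1 − 0.19) = £197,530.86.
Financial break-even EBIT = interest + D_p ÷ (1 − t) = £338,000 + £197,530.86 = £535,530.86.

£535,531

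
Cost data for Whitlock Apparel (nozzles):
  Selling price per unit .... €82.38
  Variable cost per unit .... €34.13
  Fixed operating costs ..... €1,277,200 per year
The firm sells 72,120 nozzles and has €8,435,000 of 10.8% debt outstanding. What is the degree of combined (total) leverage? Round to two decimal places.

At 72,120 units, contribution = 72,120 × €48.25 = €3,479,790.00.
Operating income = contribution − fixed costs = €3,479,790.00 − €1,277,200 = €2,202,590.00. Interest = €910,980.00.
DOL = €3,479,790.00 ÷ €2,202,590.00 = 1.5799; DFL = €2,202,590.00 ÷ €1,291,610.00 = 1.7053.
Combined leverage = 1.5799 × 1.7053 = 2.6942.

2.69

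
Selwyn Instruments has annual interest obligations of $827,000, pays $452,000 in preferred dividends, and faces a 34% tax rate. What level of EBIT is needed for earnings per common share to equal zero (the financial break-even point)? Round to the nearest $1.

Preferred dividends are paid after tax, so their pre-tax equivalent is $452,000 ÷ (1 − 0.34) = $684,848.48.
EPS = 0 when EBIT covers interest plus the pre-tax preferred burden: $827,000 + $684,848.48 = $1,511,848.48.

$1,511,848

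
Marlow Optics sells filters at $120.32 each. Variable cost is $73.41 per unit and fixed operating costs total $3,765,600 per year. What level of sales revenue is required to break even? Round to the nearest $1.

$9,658,431

CM per unit = $120.32 − $73.41 = $46.91; CM ratio = $46.91 / $120.32 = 0.3899.
Break-even revenue = fixed costs × price ÷ CM = $3,765,600 × $120.32 ÷ $46.91 = $9,658,431.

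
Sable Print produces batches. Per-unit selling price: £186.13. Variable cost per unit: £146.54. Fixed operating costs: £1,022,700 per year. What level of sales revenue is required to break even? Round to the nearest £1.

£4,808,162

Contribution margin per unit = £186.13 − £146.54 = £39.59, a CM ratio of £39.59 ÷ £186.13 = 0.2127.
Break-even sales = FC ÷ CM ratio = £1,022,700 × £186.13 / £39.59 = £4,808,162.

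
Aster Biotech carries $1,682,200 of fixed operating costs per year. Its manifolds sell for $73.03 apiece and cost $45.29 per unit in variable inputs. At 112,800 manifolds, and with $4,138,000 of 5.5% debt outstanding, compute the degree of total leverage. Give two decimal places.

2.57

At 112,800 units, contribution = 112,800 × $27.74 = $3,129,072.00.
EBIT = $3,129,072.00 − $1,682,200 = $1,446,872.00. Interest = $227,590.00.
DOL = $3,129,072.00 ÷ $1,446,872.00 = 2.1626; DFL = $1,446,872.00 ÷ $1,219,282.00 = 1.1867.
Combined leverage = 2.1626 × 1.1867 = 2.5664.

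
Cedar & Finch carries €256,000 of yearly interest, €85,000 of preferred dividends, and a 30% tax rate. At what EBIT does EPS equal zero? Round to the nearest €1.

Preferred dividends are paid after tax, so their pre-tax equivalent is €85,000 ÷ (1 − 0.30) = €121,428.57.
EPS = 0 when EBIT covers interest plus the pre-tax preferred burden: €256,000 + €121,428.57 = €377,428.57.

€377,429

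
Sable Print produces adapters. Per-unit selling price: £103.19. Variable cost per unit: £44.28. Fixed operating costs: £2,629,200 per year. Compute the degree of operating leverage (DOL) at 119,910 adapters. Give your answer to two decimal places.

1.59

Contribution at this volume is 119,910 × £58.91 = £7,063,898.10.
Subtracting fixed costs: EBIT = £7,063,898.10 − £2,629,200 = £4,434,698.10.
So DOL = total CM / EBIT = £7,063,898.10 / £4,434,698.10 = 1.5929.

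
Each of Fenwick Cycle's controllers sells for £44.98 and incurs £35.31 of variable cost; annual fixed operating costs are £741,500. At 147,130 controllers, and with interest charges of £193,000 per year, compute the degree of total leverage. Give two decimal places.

2.91

Contribution at this volume is 147,130 × £9.67 = £1,422,747.10.
EBIT = £1,422,747.10 − £741,500 = £681,247.10. Interest = £193,000.00.
DOL = £1,422,747.10 ÷ £681,247.10 = 2.0884; DFL = £681,247.10 ÷ £488,247.10 = 1.3953.
DCL = DOL × DFL = 2.0884 × 1.3953 = 2.9139.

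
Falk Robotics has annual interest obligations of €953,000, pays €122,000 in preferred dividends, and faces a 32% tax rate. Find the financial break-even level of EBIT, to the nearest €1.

Grossing the preferred dividend up to pre-tax terms: €122,000 / (1 − 0.32) = €179,411.76.
Financial break-even EBIT = interest + D_p ÷ (1 − t) = €953,000 + €179,411.76 = €1,132,411.76.

€1,132,412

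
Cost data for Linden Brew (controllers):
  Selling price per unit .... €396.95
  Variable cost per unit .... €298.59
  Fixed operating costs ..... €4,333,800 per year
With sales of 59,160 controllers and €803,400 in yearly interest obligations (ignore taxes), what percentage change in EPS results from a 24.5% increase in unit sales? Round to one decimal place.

+209.1%

Total contribution margin = 59,160 × €98.36 = €5,818,977.60.
Operating income = contribution − fixed costs = €5,818,977.60 − €4,333,800 = €1,485,177.60.
Interest = €803,400.00, so EBIT − I = €681,777.60.
Degree of combined leverage = contribution ÷ (EBIT − I) = €5,818,977.60 ÷ €681,777.60 = 8.5350.
EPS therefore changes by 8.5350 × (+24.5%) = +209.1%.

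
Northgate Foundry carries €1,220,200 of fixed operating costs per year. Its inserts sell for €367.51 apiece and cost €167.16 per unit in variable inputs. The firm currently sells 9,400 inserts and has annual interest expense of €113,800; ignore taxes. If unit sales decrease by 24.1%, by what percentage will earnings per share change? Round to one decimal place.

Contribution at this volume is 9,400 × €200.35 = €1,883,290.00.
EBIT = €1,883,290.00 − €1,220,200 = €663,090.00.
Interest = €113,800.00, so EBIT − I = €549,290.00.
DCL = total CM / (EBIT − I) = €1,883,290.00 / €549,290.00 = 3.4286.
EPS therefore changes by 3.4286 × (-24.1%) = -82.6%.

-82.6%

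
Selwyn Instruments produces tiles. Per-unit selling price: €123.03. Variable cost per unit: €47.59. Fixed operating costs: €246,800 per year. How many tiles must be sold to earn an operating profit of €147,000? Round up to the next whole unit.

Unit CM = price − variable cost = €123.03 − €47.59 = €75.44.
Required volume = (fixed costs + target profit) ÷ CM = (€246,800 + €147,000) ÷ €75.44 = 5,220.04, so 5,221 tiles.

5,221 tiles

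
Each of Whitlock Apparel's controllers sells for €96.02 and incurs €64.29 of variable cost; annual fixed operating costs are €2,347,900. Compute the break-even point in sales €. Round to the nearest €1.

€7,105,117

CM per unit = €96.02 − €64.29 = €31.73; CM ratio = €31.73 / €96.02 = 0.3305.
Break-even revenue = fixed costs × price ÷ CM = €2,347,900 × €96.02 ÷ €31.73 = €7,105,117.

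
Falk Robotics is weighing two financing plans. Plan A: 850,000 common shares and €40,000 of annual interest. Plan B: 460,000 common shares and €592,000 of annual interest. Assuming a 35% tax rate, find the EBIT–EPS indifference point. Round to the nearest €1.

€1,243,077

Set EPS_A = EPS_B: (EBIT − €40,000)(1 − 0.35) ÷ 850,000 = (EBIT − €592,000)(1 − 0.35) ÷ 460,000.
The (1 − t) factor cancels: (EBIT − 40,000) × 460,000 = (EBIT − 592,000) × 850,000.
EBIT × (850,000 − 460,000) = 592,000 × 850,000 − 40,000 × 460,000 = 484,800,000,000, so EBIT = 484,800,000,000 ÷ 390,000 = 1,243,076.92.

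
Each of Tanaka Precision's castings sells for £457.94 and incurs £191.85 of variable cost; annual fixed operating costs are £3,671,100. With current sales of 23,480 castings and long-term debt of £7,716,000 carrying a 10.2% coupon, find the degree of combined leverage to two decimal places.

At 23,480 units, contribution = 23,480 × £266.09 = £6,247,793.20.
Operating income = contribution − fixed costs = £6,247,793.20 − £3,671,100 = £2,576,693.20. Interest = £787,032.00, so EBIT − I = £1,789,661.20.
Degree of total leverage = total CM / (EBIT − interest) = £6,247,793.20 / £1,789,661.20 = 3.4910.

3.49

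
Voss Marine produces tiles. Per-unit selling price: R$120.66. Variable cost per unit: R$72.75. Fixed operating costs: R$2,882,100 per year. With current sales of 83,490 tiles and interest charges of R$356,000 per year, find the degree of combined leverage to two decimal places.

5.25

Total contribution margin = 83,490 × R$47.91 = R$4,000,005.90.
EBIT = R$4,000,005.90 − R$2,882,100 = R$1,117,905.90. Interest = R$356,000.00.
DOL = R$4,000,005.90 ÷ R$1,117,905.90 = 3.5781; DFL = R$1,117,905.90 ÷ R$761,905.90 = 1.4672.
DCL = DOL × DFL = 3.5781 × 1.4672 = 5.2498.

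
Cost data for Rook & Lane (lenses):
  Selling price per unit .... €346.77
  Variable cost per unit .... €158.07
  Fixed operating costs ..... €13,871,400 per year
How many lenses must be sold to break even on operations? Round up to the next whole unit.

73,511 lenses

Unit CM = price − variable cost = €346.77 − €158.07 = €188.70.
Break-even Q = €13,871,400 / €188.70 = 73,510.33 → 73,511 lenses.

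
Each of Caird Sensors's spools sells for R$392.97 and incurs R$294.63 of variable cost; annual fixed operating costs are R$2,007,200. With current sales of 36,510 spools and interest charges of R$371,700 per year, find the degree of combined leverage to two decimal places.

2.96

At 36,510 units, contribution = 36,510 × R$98.34 = R$3,590,393.40.
Operating income = contribution − fixed costs = R$3,590,393.40 − R$2,007,200 = R$1,583,193.40. Interest = R$371,700.00, so EBIT − I = R$1,211,493.40.
DCL = contribution ÷ (EBIT − I) = R$3,590,393.40 ÷ R$1,211,493.40 = 2.9636.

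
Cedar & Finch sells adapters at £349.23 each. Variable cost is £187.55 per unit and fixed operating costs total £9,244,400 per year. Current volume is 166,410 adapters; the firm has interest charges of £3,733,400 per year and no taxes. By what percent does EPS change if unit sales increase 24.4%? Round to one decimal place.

Contribution at this volume is 166,410 × £161.68 = £26,905,168.80.
EBIT = £26,905,168.80 − £9,244,400 = £17,660,768.80.
Interest = £3,733,400.00, so EBIT − I = £13,927,368.80.
Degree of combined leverage = contribution ÷ (EBIT − I) = £26,905,168.80 ÷ £13,927,368.80 = 1.9318.
EPS therefore changes by 1.9318 × (+24.4%) = +47.1%.

+47.1%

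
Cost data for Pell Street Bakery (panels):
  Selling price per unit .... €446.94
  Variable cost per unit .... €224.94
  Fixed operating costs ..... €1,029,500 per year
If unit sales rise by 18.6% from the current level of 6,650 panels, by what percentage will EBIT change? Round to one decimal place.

Contribution at this volume is 6,650 × €222.00 = €1,476,300.00.
EBIT = €1,476,300.00 − €1,029,500 = €446,800.00.
DOL = contribution ÷ EBIT = €1,476,300.00 ÷ €446,800.00 = 3.3042.
%ΔEBIT = DOL × %ΔSales = 3.3042 × +18.6% = +61.5%.

+61.5%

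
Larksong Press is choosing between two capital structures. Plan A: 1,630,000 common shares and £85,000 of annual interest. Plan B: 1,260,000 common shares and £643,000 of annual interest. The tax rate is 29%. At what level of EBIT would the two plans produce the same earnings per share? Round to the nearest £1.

Set EPS_A = EPS_B: (EBIT − £85,000)(1 − 0.29) ÷ 1,630,000 = (EBIT − £643,000)(1 − 0.29) ÷ 1,260,000.
The (1 − t) factor cancels: (EBIT − 85,000) × 1,260,000 = (EBIT − 643,000) × 1,630,000.
EBIT × (1,630,000 − 1,260,000) = 643,000 × 1,630,000 − 85,000 × 1,260,000 = 940,990,000,000, so EBIT = 940,990,000,000 ÷ 370,000 = 2,543,216.22.

£2,543,216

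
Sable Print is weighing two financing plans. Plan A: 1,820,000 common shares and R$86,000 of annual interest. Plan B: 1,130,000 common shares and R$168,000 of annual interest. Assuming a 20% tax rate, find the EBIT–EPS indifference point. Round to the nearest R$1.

R$302,290

At indifference, (EBIT − 86,000)(1 − t)/1,820,000 = (EBIT − 168,000)(1 − t)/1,130,000.
Cancelling (1 − t) and cross-multiplying: 1,130,000·(EBIT − 86,000) = 1,820,000·(EBIT − 168,000).
EBIT × (1,820,000 − 1,130,000) = 168,000 × 1,820,000 − 86,000 × 1,130,000 = 208,580,000,000, so EBIT = 208,580,000,000 ÷ 690,000 = 302,289.86.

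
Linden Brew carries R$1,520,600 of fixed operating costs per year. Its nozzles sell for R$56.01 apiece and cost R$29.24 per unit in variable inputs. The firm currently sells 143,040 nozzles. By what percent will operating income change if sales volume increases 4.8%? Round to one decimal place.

Total contribution margin = 143,040 × R$26.77 = R$3,829,180.80.
Operating income = contribution − fixed costs = R$3,829,180.80 − R$1,520,600 = R$2,308,580.80.
Degree of operating leverage = R$3,829,180.80 / R$2,308,580.80 = 1.6587.
%ΔEBIT = DOL × %ΔSales = 1.6587 × +4.8% = +8.0%.

+8.0%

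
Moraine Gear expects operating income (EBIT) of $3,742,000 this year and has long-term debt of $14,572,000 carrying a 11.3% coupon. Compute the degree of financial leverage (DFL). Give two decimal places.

Annual interest charges come to $1,646,636.00.
Degree of financial leverage = EBIT / (EBIT − interest) = $3,742,000 / $2,095,364.00 = 1.7858.

1.79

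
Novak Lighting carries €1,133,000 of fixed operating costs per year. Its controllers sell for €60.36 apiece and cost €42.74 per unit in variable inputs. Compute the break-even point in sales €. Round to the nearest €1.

€3,881,264

Contribution margin per unit = €60.36 − €42.74 = €17.62, a CM ratio of €17.62 ÷ €60.36 = 0.2919.
Break-even revenue = fixed costs × price ÷ CM = €1,133,000 × €60.36 ÷ €17.62 = €3,881,264.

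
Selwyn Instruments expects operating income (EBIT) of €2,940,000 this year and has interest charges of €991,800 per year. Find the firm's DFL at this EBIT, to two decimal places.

1.51

Annual interest charges come to €991,800.00.
Degree of financial leverage = EBIT / (EBIT − interest) = €2,940,000 / €1,948,200.00 = 1.5091.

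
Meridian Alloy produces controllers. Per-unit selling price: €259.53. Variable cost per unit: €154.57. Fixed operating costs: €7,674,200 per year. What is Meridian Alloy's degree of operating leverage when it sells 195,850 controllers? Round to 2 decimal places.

Contribution at this volume is 195,850 × €104.96 = €20,556,416.00.
Subtracting fixed costs: EBIT = €20,556,416.00 − €7,674,200 = €12,882,216.00.
Degree of operating leverage = €20,556,416.00 / €12,882,216.00 = 1.5957.

1.60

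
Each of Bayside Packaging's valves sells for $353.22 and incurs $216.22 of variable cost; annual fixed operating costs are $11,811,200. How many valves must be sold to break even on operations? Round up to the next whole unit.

86,214 valves

Each unit contributes $353.22 − $216.22 = $137.00.
Units to break even: $11,811,200 ÷ $137.00 = 86,213.14, rounded up to 86,214.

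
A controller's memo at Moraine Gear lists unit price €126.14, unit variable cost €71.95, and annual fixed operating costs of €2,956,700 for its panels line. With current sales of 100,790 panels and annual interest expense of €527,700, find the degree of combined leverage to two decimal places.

At 100,790 units, contribution = 100,790 × €54.19 = €5,461,810.10.
Operating income = contribution − fixed costs = €5,461,810.10 − €2,956,700 = €2,505,110.10. Interest = €527,700.00, so EBIT − I = €1,977,410.10.
Degree of total leverage = total CM / (EBIT − interest) = €5,461,810.10 / €1,977,410.10 = 2.7621.

2.76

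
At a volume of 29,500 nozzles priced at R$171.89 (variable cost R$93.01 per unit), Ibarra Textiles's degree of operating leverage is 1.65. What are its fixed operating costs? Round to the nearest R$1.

At 29,500 units, contribution = 29,500 × R$78.88 = R$2,326,960.00.
Since DOL = CM ÷ EBIT, EBIT = R$2,326,960.00 ÷ 1.65 = R$1,410,278.79.
And FC = contribution − EBIT = R$2,326,960.00 − R$1,410,278.79 = R$916,681.

R$916,681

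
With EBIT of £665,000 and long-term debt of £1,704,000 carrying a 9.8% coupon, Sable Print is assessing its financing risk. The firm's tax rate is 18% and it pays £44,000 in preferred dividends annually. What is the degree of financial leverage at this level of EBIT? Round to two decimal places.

Interest = £166,992.00.
Preferred dividends grossed up pre-tax: £44,000 / (1 − 0.18) = £53,658.54.
DFL = EBIT ÷ [EBIT − I − D_p/(1−t)] = £665,000 ÷ [£665,000 − £166,992.00 − £53,658.54] = £665,000 ÷ £444,349.46 = 1.4966.

1.50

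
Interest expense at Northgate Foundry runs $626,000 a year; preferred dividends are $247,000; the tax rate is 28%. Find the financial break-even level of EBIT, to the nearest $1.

$969,056

Preferred dividends are paid after tax, so their pre-tax equivalent is $247,000 ÷ (1 − 0.28) = $343,055.56.
Financial break-even EBIT = interest + D_p ÷ (1 − t) = $626,000 + $343,055.56 = $969,055.56.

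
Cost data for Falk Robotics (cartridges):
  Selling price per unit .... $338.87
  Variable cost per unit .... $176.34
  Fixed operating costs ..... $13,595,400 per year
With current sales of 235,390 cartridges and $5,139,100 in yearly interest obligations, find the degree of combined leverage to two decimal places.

1.96

Contribution at this volume is 235,390 × $162.53 = $38,257,936.70.
Subtracting fixed costs: EBIT = $38,257,936.70 − $13,595,400 = $24,662,536.70. Interest = $5,139,100.00.
DOL = $38,257,936.70 ÷ $24,662,536.70 = 1.5513; DFL = $24,662,536.70 ÷ $19,523,436.70 = 1.2632.
Combined leverage = 1.5513 × 1.2632 = 1.9596.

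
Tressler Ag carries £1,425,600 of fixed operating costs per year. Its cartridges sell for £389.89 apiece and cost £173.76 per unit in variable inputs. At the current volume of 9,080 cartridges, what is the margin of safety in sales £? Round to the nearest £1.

£968,475

Contribution margin per unit = £389.89 − £173.76 = £216.13. Break-even units = £1,425,600 ÷ £216.13 = 6,596.03; break-even revenue = 6,596.03 × £389.89 = £2,571,726.20.
Actual sales revenue = 9,080 × £389.89 = £3,540,201.20.
Margin of safety = £3,540,201.20 − £2,571,726.20 = £968,475.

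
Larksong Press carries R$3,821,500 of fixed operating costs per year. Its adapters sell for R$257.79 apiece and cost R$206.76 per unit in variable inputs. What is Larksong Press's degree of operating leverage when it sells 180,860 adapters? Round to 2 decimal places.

At 180,860 units, contribution = 180,860 × R$51.03 = R$9,229,285.80.
Subtracting fixed costs: EBIT = R$9,229,285.80 − R$3,821,500 = R$5,407,785.80.
So DOL = total CM / EBIT = R$9,229,285.80 / R$5,407,785.80 = 1.7067.

1.71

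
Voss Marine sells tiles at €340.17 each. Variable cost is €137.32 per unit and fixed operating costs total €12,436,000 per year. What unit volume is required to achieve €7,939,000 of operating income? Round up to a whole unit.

100,444 tiles

Unit CM = price − variable cost = €340.17 − €137.32 = €202.85.
Units = (FC + target) / CM = (€12,436,000 + €7,939,000) / €202.85 = 100,443.68, so 100,444 tiles.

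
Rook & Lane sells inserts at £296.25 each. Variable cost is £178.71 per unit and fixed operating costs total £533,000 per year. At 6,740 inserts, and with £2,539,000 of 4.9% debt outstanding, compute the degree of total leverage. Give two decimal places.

5.88

Total contribution margin = 6,740 × £117.54 = £792,219.60.
EBIT = £792,219.60 − £533,000 = £259,219.60. Interest = £124,411.00, so EBIT − I = £134,808.60.
Degree of total leverage = total CM / (EBIT − interest) = £792,219.60 / £134,808.60 = 5.8766.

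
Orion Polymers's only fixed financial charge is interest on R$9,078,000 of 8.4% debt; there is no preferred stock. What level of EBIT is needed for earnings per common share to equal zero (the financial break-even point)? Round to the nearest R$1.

R$762,552

Annual interest = 8.4% × R$9,078,000 = R$762,552.00.
With no preferred dividends, EPS = 0 when EBIT exactly covers interest, so the financial break-even EBIT is R$762,552.00.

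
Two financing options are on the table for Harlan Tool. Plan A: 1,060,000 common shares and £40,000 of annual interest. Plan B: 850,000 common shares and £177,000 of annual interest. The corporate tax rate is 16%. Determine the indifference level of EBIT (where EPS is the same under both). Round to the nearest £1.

Set EPS_A = EPS_B: (EBIT − £40,000)(1 − 0.16) ÷ 1,060,000 = (EBIT − £177,000)(1 − 0.16) ÷ 850,000.
Cancelling (1 − t) and cross-multiplying: 850,000·(EBIT − 40,000) = 1,060,000·(EBIT − 177,000).
Solving, EBIT = (177,000·1,060,000 − 40,000·850,000) / (1,060,000 − 850,000) = 153,620,000,000 / 210,000 = 731,523.81.

£731,524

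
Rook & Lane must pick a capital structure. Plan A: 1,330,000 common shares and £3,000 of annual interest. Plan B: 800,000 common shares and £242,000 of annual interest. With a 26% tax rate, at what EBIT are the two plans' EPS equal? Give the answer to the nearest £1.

Set EPS_A = EPS_B: (EBIT − £3,000)(1 − 0.26) ÷ 1,330,000 = (EBIT − £242,000)(1 − 0.26) ÷ 800,000.
The (1 − t) factor cancels: (EBIT − 3,000) × 800,000 = (EBIT − 242,000) × 1,330,000.
EBIT × (1,330,000 − 800,000) = 242,000 × 1,330,000 − 3,000 × 800,000 = 319,460,000,000, so EBIT = 319,460,000,000 ÷ 530,000 = 602,754.72.

£602,755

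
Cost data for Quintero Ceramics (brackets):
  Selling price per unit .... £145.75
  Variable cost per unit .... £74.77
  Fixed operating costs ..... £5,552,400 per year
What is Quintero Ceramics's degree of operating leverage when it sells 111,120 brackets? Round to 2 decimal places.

Contribution at this volume is 111,120 × £70.98 = £7,887,297.60.
Operating income = contribution − fixed costs = £7,887,297.60 − £5,552,400 = £2,334,897.60.
Degree of operating leverage = £7,887,297.60 / £2,334,897.60 = 3.3780.

3.38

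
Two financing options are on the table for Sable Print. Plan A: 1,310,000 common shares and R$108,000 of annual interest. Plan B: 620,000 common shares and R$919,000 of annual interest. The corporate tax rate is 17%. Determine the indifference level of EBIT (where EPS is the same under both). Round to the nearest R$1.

R$1,647,725

At indifference, (EBIT − 108,000)(1 − t)/1,310,000 = (EBIT − 919,000)(1 − t)/620,000.
Cancelling (1 − t) and cross-multiplying: 620,000·(EBIT − 108,000) = 1,310,000·(EBIT − 919,000).
Solving, EBIT = (919,000·1,310,000 − 108,000·620,000) / (1,310,000 − 620,000) = 1,136,930,000,000 / 690,000 = 1,647,724.64.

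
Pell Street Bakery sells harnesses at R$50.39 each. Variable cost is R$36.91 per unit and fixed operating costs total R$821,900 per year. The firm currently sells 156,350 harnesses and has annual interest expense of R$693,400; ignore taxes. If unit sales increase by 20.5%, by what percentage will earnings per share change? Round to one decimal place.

Contribution at this volume is 156,350 × R$13.48 = R$2,107,598.00.
Subtracting fixed costs: EBIT = R$2,107,598.00 − R$821,900 = R$1,285,698.00.
After interest of R$693,400.00, pre-tax earnings = R$592,298.00.
DCL = total CM / (EBIT − I) = R$2,107,598.00 / R$592,298.00 = 3.5583.
EPS therefore changes by 3.5583 × (+20.5%) = +72.9%.

+72.9%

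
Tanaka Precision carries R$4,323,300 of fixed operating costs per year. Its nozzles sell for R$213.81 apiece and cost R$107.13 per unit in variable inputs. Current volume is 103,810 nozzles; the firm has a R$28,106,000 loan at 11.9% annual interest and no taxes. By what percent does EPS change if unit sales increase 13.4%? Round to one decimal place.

+43.6%

Contribution at this volume is 103,810 × R$106.68 = R$11,074,450.80.
Operating income = contribution − fixed costs = R$11,074,450.80 − R$4,323,300 = R$6,751,150.80.
Interest = R$3,344,614.00, so EBIT − I = R$3,406,536.80.
DCL = total CM / (EBIT − I) = R$11,074,450.80 / R$3,406,536.80 = 3.2509.
EPS therefore changes by 3.2509 × (+13.4%) = +43.6%.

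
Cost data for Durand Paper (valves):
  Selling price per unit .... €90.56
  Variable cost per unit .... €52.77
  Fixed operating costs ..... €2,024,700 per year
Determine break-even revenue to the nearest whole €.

CM per unit = €90.56 − €52.77 = €37.79; CM ratio = €37.79 / €90.56 = 0.4173.
Break-even revenue = fixed costs × price ÷ CM = €2,024,700 × €90.56 ÷ €37.79 = €4,851,993.

€4,851,993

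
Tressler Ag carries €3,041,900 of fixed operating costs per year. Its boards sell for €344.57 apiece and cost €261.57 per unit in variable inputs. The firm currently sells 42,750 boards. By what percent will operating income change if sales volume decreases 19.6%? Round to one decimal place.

At 42,750 units, contribution = 42,750 × €83.00 = €3,548,250.00.
Operating income = contribution − fixed costs = €3,548,250.00 − €3,041,900 = €506,350.00.
Degree of operating leverage = €3,548,250.00 / €506,350.00 = 7.0075.
Operating income changes by 7.0075 × -19.6% = -137.3%.

-137.3%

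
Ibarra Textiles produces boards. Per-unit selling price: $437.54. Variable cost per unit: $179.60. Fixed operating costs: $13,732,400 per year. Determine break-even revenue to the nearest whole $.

$23,294,077

CM per unit = $437.54 − $179.60 = $257.94; CM ratio = $257.94 / $437.54 = 0.5895.
Break-even revenue = fixed costs × price ÷ CM = $13,732,400 × $437.54 ÷ $257.94 = $23,294,077.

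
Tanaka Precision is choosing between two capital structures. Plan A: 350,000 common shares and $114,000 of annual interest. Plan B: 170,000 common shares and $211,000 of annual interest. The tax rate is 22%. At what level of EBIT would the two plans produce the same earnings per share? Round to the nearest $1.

Set EPS_A = EPS_B: (EBIT − $114,000)(1 − 0.22) ÷ 350,000 = (EBIT − $211,000)(1 − 0.22) ÷ 170,000.
Cancelling (1 − t) and cross-multiplying: 170,000·(EBIT − 114,000) = 350,000·(EBIT − 211,000).
Solving, EBIT = (211,000·350,000 − 114,000·170,000) / (350,000 − 170,000) = 54,470,000,000 / 180,000 = 302,611.11.

$302,611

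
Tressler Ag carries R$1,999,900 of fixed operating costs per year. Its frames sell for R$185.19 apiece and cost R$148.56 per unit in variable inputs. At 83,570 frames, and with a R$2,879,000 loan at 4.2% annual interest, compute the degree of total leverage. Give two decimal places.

3.26

Contribution at this volume is 83,570 × R$36.63 = R$3,061,169.10.
Operating income = contribution − fixed costs = R$3,061,169.10 − R$1,999,900 = R$1,061,269.10. Interest = R$120,918.00, so EBIT − I = R$940,351.10.
Degree of total leverage = total CM / (EBIT − interest) = R$3,061,169.10 / R$940,351.10 = 3.2553.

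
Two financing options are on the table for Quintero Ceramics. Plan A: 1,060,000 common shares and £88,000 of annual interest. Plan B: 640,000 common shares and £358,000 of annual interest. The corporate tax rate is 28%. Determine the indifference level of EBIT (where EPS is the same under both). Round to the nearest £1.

At indifference, (EBIT − 88,000)(1 − t)/1,060,000 = (EBIT − 358,000)(1 − t)/640,000.
Cancelling (1 − t) and cross-multiplying: 640,000·(EBIT − 88,000) = 1,060,000·(EBIT − 358,000).
EBIT × (1,060,000 − 640,000) = 358,000 × 1,060,000 − 88,000 × 640,000 = 323,160,000,000, so EBIT = 323,160,000,000 ÷ 420,000 = 769,428.57.

£769,429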